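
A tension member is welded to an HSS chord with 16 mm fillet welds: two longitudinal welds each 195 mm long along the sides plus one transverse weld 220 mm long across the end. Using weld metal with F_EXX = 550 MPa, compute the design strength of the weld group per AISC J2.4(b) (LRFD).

t_e = 0.707 × 16 = 11.31 mm.
R_nwl = 0.6 × 550 × 11.31 × 390 × 10⁻³ = 1456 kN (longitudinal, 2 welds).
R_nwt = 0.6 × 550 × 11.31 × 220 × 10⁻³ = 821.3 kN (transverse, base value).
(i) R_nwl + R_nwt = 2277 kN; (ii) 0.85 R_nwl + 1.5 R_nwt = 2469 kN.
R_n = max = 2469 kN [governs: (ii)]; φR_n = 1852 kN.

φR_n ≈ 1850 kN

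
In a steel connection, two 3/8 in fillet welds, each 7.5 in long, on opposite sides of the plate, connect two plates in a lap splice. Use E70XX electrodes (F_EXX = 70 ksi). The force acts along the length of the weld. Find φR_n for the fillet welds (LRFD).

Effective throat t_e = 0.707 × 0.375 = 0.2651 in.
Total length L = 15 in; A_we = 0.2651 × 15 = 3.977 in².
F_nw = 0.6 F_EXX = 0.6 × 70 = 42 ksi.
φR_n = 0.75 × 42 × 3.977 = 125.3 kips.

φR_n ≈ 125 kips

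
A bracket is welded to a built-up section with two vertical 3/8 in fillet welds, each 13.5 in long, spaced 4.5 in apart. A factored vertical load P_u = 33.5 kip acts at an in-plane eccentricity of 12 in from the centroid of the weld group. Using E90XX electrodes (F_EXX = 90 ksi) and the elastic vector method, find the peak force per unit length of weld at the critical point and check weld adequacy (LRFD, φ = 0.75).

f_max ≈ 5.75 kip/in; adequate

Total weld length L_w = 27 in. Treat welds as unit-width lines.
Polar moment about centroid: J = 2[d³/12 + d(b/2)²] = 2[13.5³/12 + 13.5×2.25²] = 546.8 in³.
Direct shear f_v = P/L_w = 33.5 / 27 = 1.241 kip/in (vertical).
Torsion M = P·e = 33.5 × 12 = 402 kip·in.
Critical point at (x, y) = (2.25, 6.75) from centroid. f_tx = M·y/J = 4.963 kip/in; f_ty = M·x/J = 1.654 kip/in.
Resultant f_max = √[f_tx² + (f_v + f_ty)²] = √[4.963² + (1.241 + 1.654)²] = 5.746 kip/in.
Capacity per unit length: φr_n = 0.75 × 0.6 × 90 × (0.707 × 0.375) = 10.74 kip/in.
5.746 ≤ 10.74 → adequate.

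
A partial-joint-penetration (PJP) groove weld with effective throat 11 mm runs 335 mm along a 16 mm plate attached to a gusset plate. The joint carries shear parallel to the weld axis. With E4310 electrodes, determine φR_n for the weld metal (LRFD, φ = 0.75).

φR_n ≈ 713 kN

E43XX → F_EXX = 430 MPa.
Effective throat (given) t_e = 11 mm.
A_we = 11 × 335 = 3685 mm².
F_nw = 0.6 F_EXX = 258 MPa.
φR_n = 0.75 × 258 × 3685 × 10⁻³ = 713 kN.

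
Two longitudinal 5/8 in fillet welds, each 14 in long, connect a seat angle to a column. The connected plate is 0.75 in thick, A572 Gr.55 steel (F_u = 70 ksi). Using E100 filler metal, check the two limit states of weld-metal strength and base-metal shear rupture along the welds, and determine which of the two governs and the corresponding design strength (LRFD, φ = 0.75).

E100XX → F_EXX = 100 ksi.
t_e = 0.707 × 0.625 = 0.4419 in; L = 28 in.
Weld metal: φR_n = 0.75 × 0.6 × 100 × 0.4419 × 28 = 556.8 kip.
Base metal (shear rupture): φR_n = 0.75 × 0.6 × 70 × 0.75 × 28 = 661.5 kip.
Governing: weld metal.

φR_n ≈ 557 kip (weld metal governs)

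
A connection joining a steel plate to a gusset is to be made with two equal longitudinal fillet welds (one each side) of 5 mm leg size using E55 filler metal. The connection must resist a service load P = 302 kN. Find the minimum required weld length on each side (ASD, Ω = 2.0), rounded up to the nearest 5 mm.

L = 260 mm on each side

E55XX → F_EXX = 550 MPa.
Throat t_e = 0.707 × 5 = 3.535 mm.
r_n/Ω = (0.6 × 550 × 3.535) / 2.0 = 583.3 N/mm = 0.5833 kN/mm.
L_req = P / (r_n/Ω) = 302 / 0.5833 = 517.8 mm total.
Per side: 517.8 / 2 = 258.9 mm.
Round up → use L = 260 mm on each side.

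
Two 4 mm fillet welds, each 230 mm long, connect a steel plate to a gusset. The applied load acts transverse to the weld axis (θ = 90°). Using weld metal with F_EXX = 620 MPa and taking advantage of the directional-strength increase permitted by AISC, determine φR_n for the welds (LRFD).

φR_n ≈ 544 kN

t_e = 0.707 × 4 = 2.828 mm; A_we = 2.828 × 460 = 1301 mm².
Directional factor: 1.0 + 0.5 sin^1.5(90°) = 1.5.
F_nw = 0.6 × 620 × 1.5 = 558 MPa.
φR_n = 0.75 × 558 × 1301 × 10⁻³ = 544.4 kN.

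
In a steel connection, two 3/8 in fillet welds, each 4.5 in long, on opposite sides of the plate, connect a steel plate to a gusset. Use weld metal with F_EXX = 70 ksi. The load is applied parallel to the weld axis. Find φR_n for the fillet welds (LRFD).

Effective throat t_e = 0.707 × 0.375 = 0.2651 in.
Total length L = 9 in; A_we = 0.2651 × 9 = 2.386 in².
F_nw = 0.6 F_EXX = 0.6 × 70 = 42 ksi.
φR_n = 0.75 × 42 × 2.386 = 75.16 kip.

φR_n ≈ 75.2 kip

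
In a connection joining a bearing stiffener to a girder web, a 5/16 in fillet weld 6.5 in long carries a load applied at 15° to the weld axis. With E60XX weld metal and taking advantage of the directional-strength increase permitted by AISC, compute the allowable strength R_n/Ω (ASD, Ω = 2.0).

R_n/Ω ≈ 27.6 kips

E60XX → F_EXX = 60 ksi.
t_e = 0.707 × 0.3125 = 0.2209 in; A_we = 0.2209 × 6.5 = 1.436 in².
Directional factor: 1.0 + 0.5 sin^1.5(15°) = 1.066.
F_nw = 0.6 × 60 × 1.066 = 38.37 ksi.
R_n/Ω = (38.37 × 1.436) / 2.0 = 27.55 kips.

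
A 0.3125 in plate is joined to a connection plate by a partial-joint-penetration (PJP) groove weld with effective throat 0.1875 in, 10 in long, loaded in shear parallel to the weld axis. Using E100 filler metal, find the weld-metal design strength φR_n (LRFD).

E100XX → F_EXX = 100 ksi.
Effective throat (given) t_e = 0.1875 in.
A_we = 0.1875 × 10 = 1.875 in².
F_nw = 0.6 F_EXX = 60 ksi.
φR_n = 0.75 × 60 × 1.875 = 84.38 kip.

φR_n ≈ 84.4 kip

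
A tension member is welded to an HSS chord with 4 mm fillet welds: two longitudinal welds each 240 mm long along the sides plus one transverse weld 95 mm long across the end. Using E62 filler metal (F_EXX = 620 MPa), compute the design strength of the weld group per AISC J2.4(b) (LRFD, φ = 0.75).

φR_n ≈ 454 kN

t_e = 0.707 × 4 = 2.828 mm.
R_nwl = 0.6 × 620 × 2.828 × 480 × 10⁻³ = 505 kN (longitudinal, 2 welds).
R_nwt = 0.6 × 620 × 2.828 × 95 × 10⁻³ = 99.94 kN (transverse, base value).
(i) R_nwl + R_nwt = 604.9 kN; (ii) 0.85 R_nwl + 1.5 R_nwt = 579.1 kN.
R_n = max = 604.9 kN [governs: (i)]; φR_n = 453.7 kN.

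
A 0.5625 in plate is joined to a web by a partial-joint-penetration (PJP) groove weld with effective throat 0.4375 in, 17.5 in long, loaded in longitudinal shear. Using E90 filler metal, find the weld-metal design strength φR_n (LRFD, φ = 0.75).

φR_n ≈ 310 kips

E90XX → F_EXX = 90 ksi.
Effective throat (given) t_e = 0.4375 in.
A_we = 0.4375 × 17.5 = 7.656 in².
F_nw = 0.6 F_EXX = 54 ksi.
φR_n = 0.75 × 54 × 7.656 = 310.1 kips.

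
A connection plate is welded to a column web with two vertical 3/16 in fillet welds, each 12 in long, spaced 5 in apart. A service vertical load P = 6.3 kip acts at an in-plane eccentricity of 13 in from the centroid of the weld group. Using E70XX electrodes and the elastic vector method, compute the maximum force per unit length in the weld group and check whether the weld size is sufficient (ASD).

E70XX → F_EXX = 70 ksi.
Total weld length L_w = 24 in. Treat welds as unit-width lines.
Polar moment about centroid: J = 2[d³/12 + d(b/2)²] = 2[12³/12 + 12×2.5²] = 438 in³.
Direct shear f_v = P/L_w = 6.3 / 24 = 0.2625 kip/in (vertical).
Torsion M = P·e = 6.3 × 13 = 81.9 kip·in.
Critical point at (x, y) = (2.5, 6) from centroid. f_tx = M·y/J = 1.122 kip/in; f_ty = M·x/J = 0.4675 kip/in.
Resultant f_max = √[f_tx² + (f_v + f_ty)²] = √[1.122² + (0.2625 + 0.4675)²] = 1.338 kip/in.
Capacity per unit length: r_n/Ω = (1/2.0) × 0.6 × 70 × (0.707 × 0.1875) = 2.784 kip/in.
1.338 ≤ 2.784 → adequate.

f_max ≈ 1.34 kip/in; adequate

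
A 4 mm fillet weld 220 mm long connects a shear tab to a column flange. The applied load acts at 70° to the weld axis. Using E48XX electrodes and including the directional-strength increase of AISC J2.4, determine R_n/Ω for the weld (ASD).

E48XX → F_EXX = 480 MPa.
t_e = 0.707 × 4 = 2.828 mm; A_we = 2.828 × 220 = 622.2 mm².
Directional factor: 1.0 + 0.5 sin^1.5(70°) = 1.455.
F_nw = 0.6 × 480 × 1.455 = 419.2 MPa.
R_n/Ω = (419.2 × 622.2) / 2.0 × 10⁻³ = 130.4 kN.

R_n/Ω ≈ 130 kN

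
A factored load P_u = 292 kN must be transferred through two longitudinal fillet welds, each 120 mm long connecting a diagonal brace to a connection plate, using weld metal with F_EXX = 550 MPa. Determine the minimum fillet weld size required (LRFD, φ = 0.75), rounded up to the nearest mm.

w = 7 mm

Total weld length L = 240 mm.
Required throat t_e = P_u / (φ × 0.6 F_EXX × L) = 292 / (0.75 × 0.6 × 550 × 240 × 10⁻³) = 4.916 mm.
Required leg w = t_e / 0.707 = 6.953 mm → use 7 mm.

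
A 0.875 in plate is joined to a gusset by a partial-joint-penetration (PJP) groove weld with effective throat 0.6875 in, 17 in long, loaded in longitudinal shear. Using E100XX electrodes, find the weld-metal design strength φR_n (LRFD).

φR_n ≈ 526 kip

E100XX → F_EXX = 100 ksi.
Effective throat (given) t_e = 0.6875 in.
A_we = 0.6875 × 17 = 11.69 in².
F_nw = 0.6 F_EXX = 60 ksi.
φR_n = 0.75 × 60 × 11.69 = 525.9 kip.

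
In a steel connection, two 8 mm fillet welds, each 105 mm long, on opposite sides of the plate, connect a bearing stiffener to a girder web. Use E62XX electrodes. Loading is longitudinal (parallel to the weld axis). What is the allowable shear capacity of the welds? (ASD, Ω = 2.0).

E62XX → F_EXX = 620 MPa.
Effective throat t_e = 0.707 × 8 = 5.656 mm.
Total length L = 210 mm; A_we = 5.656 × 210 = 1188 mm².
F_nw = 0.6 F_EXX = 0.6 × 620 = 372 MPa.
R_n = 372 × 1188 × 10⁻³ = 441.8 kN; R_n/Ω = 441.8/2.0 = 220.9 kN.

R_n/Ω ≈ 221 kN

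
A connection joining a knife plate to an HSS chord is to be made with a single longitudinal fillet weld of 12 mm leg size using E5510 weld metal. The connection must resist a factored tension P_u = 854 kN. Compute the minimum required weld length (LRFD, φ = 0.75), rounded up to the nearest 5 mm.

L = 410 mm

E55XX → F_EXX = 550 MPa.
Throat t_e = 0.707 × 12 = 8.484 mm.
φr_n = 0.75 × 0.6 × 550 × 8.484 × 10⁻³ = 2.1 kN/mm.
L_req = P_u / φr_n = 854 / 2.1 = 406.7 mm total.
Round up → use L = 410 mm.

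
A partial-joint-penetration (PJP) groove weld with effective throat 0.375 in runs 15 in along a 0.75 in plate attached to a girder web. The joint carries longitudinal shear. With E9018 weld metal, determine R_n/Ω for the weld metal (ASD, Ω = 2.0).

E90XX → F_EXX = 90 ksi.
Effective throat (given) t_e = 0.375 in.
A_we = 0.375 × 15 = 5.625 in².
F_nw = 0.6 F_EXX = 54 ksi.
R_n/Ω = (54 × 5.625) / 2.0 = 151.9 kips.

R_n/Ω ≈ 152 kips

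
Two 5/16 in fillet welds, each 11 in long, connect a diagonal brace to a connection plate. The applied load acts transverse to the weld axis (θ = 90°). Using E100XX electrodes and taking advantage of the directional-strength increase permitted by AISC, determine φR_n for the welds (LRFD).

E100XX → F_EXX = 100 ksi.
t_e = 0.707 × 0.3125 = 0.2209 in; A_we = 0.2209 × 22 = 4.861 in².
Directional factor: 1.0 + 0.5 sin^1.5(90°) = 1.5.
F_nw = 0.6 × 100 × 1.5 = 90 ksi.
φR_n = 0.75 × 90 × 4.861 = 328.1 kips.

φR_n ≈ 328 kips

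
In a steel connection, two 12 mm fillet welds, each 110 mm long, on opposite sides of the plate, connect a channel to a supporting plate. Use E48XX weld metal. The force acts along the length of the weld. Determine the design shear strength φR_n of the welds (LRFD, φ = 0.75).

φR_n ≈ 403 kN

E48XX → F_EXX = 480 MPa.
Effective throat t_e = 0.707 × 12 = 8.484 mm.
Total length L = 220 mm; A_we = 8.484 × 220 = 1866 mm².
F_nw = 0.6 F_EXX = 0.6 × 480 = 288 MPa.
φR_n = 0.75 × 288 × 1866 × 10⁻³ = 403.2 kN.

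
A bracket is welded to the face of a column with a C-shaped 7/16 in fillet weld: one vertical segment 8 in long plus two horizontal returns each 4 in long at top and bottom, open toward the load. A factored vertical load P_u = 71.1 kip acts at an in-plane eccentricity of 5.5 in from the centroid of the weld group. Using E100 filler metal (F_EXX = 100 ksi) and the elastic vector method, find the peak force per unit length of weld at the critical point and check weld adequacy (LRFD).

Total weld length L_w = 16 in. Treat welds as unit-width lines.
Centroid: x̄ = 2×4×2 / 16 = 1 in from the vertical weld.
Polar moment about centroid: J = I_x + I_y = [8³/12 + 2×4×4²] + [8×1² + 2(4³/12 + 4×1²)] = 197.3 in³.
Direct shear f_v = P/L_w = 71.1 / 16 = 4.444 kip/in (vertical).
Torsion M = P·e = 71.1 × 5.5 = 391.05 kip·in.
Critical point at (x, y) = (3, 4) from centroid. f_tx = M·y/J = 7.927 kip/in; f_ty = M·x/J = 5.945 kip/in.
Resultant f_max = √[f_tx² + (f_v + f_ty)²] = √[7.927² + (4.444 + 5.945)²] = 13.07 kip/in.
Capacity per unit length: φr_n = 0.75 × 0.6 × 100 × (0.707 × 0.4375) = 13.92 kip/in.
13.07 ≤ 13.92 → adequate.

f_max ≈ 13.1 kip/in; adequate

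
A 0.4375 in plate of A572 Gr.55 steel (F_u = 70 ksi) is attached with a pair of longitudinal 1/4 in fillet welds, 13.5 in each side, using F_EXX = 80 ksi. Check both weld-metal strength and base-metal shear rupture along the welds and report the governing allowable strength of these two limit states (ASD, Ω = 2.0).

R_n/Ω ≈ 115 kips (weld metal governs)

t_e = 0.707 × 0.25 = 0.1767 in; L = 27 in.
Weld metal: R_n/Ω = (1/2.0) × 0.6 × 80 × 0.1767 × 27 = 114.5 kips.
Base metal (shear rupture): R_n/Ω = (1/2.0) × 0.6 × 70 × 0.4375 × 27 = 248.1 kips.
Governing: weld metal.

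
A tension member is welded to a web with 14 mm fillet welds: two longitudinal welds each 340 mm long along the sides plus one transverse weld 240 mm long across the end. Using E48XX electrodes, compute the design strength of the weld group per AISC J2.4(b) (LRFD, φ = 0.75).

φR_n ≈ 2010 kN

E48XX → F_EXX = 480 MPa.
t_e = 0.707 × 14 = 9.898 mm.
R_nwl = 0.6 × 480 × 9.898 × 680 × 10⁻³ = 1938 kN (longitudinal, 2 welds).
R_nwt = 0.6 × 480 × 9.898 × 240 × 10⁻³ = 684.1 kN (transverse, base value).
(i) R_nwl + R_nwt = 2623 kN; (ii) 0.85 R_nwl + 1.5 R_nwt = 2674 kN.
R_n = max = 2674 kN [governs: (ii)]; φR_n = 2005 kN.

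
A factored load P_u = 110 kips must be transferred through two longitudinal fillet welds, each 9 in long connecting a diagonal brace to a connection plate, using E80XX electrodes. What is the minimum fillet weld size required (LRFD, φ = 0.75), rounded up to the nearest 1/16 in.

E80XX → F_EXX = 80 ksi.
Total weld length L = 18 in.
Required throat t_e = P_u / (φ × 0.6 F_EXX × L) = 110 / (0.75 × 0.6 × 80 × 18) = 0.1698 in.
Required leg w = t_e / 0.707 = 0.2401 in → use 1/4 in.

w = 1/4 in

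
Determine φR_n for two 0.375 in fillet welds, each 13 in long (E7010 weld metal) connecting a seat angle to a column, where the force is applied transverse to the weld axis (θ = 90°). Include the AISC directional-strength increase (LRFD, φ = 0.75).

E70XX → F_EXX = 70 ksi.
t_e = 0.707 × 0.375 = 0.2651 in; A_we = 0.2651 × 26 = 6.893 in².
Directional factor: 1.0 + 0.5 sin^1.5(90°) = 1.5.
F_nw = 0.6 × 70 × 1.5 = 63 ksi.
φR_n = 0.75 × 63 × 6.893 = 325.7 kips.

φR_n ≈ 326 kips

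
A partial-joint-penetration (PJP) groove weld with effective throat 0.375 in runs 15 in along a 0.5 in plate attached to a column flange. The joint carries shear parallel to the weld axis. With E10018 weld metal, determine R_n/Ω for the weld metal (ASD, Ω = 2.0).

R_n/Ω ≈ 169 kip

E100XX → F_EXX = 100 ksi.
Effective throat (given) t_e = 0.375 in.
A_we = 0.375 × 15 = 5.625 in².
F_nw = 0.6 F_EXX = 60 ksi.
R_n/Ω = (60 × 5.625) / 2.0 = 168.8 kip.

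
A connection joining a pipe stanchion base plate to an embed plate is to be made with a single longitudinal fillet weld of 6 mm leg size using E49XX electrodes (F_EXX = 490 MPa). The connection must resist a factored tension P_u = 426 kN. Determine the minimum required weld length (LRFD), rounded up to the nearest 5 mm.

Throat t_e = 0.707 × 6 = 4.242 mm.
φr_n = 0.75 × 0.6 × 490 × 4.242 × 10⁻³ = 0.9354 kN/mm.
L_req = P_u / φr_n = 426 / 0.9354 = 455.4 mm total.
Round up → use L = 460 mm.

L = 460 mm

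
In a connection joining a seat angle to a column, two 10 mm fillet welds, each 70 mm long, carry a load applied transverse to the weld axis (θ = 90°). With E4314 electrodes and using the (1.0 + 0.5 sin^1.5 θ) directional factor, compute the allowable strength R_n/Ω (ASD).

E43XX → F_EXX = 430 MPa.
t_e = 0.707 × 10 = 7.07 mm; A_we = 7.07 × 140 = 989.8 mm².
Directional factor: 1.0 + 0.5 sin^1.5(90°) = 1.5.
F_nw = 0.6 × 430 × 1.5 = 387 MPa.
R_n/Ω = (387 × 989.8) / 2.0 × 10⁻³ = 191.5 kN.

R_n/Ω ≈ 192 kN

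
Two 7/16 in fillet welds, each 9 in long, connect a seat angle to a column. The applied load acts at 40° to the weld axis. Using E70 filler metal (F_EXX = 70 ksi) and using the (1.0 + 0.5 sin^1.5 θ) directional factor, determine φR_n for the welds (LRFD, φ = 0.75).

t_e = 0.707 × 0.4375 = 0.3093 in; A_we = 0.3093 × 18 = 5.568 in².
Directional factor: 1.0 + 0.5 sin^1.5(40°) = 1.258.
F_nw = 0.6 × 70 × 1.258 = 52.82 ksi.
φR_n = 0.75 × 52.82 × 5.568 = 220.6 kips.

φR_n ≈ 221 kips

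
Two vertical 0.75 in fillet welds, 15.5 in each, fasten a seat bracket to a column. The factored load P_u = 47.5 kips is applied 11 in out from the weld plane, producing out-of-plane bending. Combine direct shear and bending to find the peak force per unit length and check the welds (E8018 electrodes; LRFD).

E80XX → F_EXX = 80 ksi.
L_w = 2 × 15.5 = 31 in; section modulus (unit throat) S = 2 × L²/6 = 80.08 in².
Direct shear f_v = P/L_w = 47.5/31 = 1.532 kip/in.
Moment M = P × e = 47.5 × 11 = 522.5 kip·in; bending f_b = M/S = 6.524 kip/in.
f_max = √(f_v² + f_b²) = √(1.532² + 6.524²) = 6.702 kip/in.
φr_n = 0.75 × 0.6 × 80 × (0.707 × 0.75) = 19.09 kip/in → adequate.

f_max ≈ 6.7 kip/in; adequate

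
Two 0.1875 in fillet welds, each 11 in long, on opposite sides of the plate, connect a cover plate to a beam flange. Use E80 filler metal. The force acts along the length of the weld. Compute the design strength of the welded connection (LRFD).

E80XX → F_EXX = 80 ksi.
Effective throat t_e = 0.707 × 0.1875 = 0.1326 in.
Total length L = 22 in; A_we = 0.1326 × 22 = 2.916 in².
F_nw = 0.6 F_EXX = 0.6 × 80 = 48 ksi.
φR_n = 0.75 × 48 × 2.916 = 105 kips.

φR_n ≈ 105 kips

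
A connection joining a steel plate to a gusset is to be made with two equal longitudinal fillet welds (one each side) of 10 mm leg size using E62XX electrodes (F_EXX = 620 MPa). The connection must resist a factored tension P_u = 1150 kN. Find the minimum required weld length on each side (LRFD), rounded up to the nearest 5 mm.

Throat t_e = 0.707 × 10 = 7.07 mm.
φr_n = 0.75 × 0.6 × 620 × 7.07 × 10⁻³ = 1.973 kN/mm.
L_req = P_u / φr_n = 1150 / 1.973 = 583 mm total.
Per side: 583 / 2 = 291.5 mm.
Round up → use L = 295 mm on each side.

L = 295 mm on each side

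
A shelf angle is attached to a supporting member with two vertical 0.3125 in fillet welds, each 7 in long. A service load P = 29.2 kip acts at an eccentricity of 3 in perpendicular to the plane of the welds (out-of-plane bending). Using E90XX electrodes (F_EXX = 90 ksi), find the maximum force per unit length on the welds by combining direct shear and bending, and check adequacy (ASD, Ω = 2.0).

f_max ≈ 5.75 kip/in; adequate

L_w = 2 × 7 = 14 in; section modulus (unit throat) S = 2 × L²/6 = 16.33 in².
Direct shear f_v = P/L_w = 29.2/14 = 2.086 kip/in.
Moment M = P × e = 29.2 × 3 = 87.6 kip·in; bending f_b = M/S = 5.363 kip/in.
f_max = √(f_v² + f_b²) = √(2.086² + 5.363²) = 5.755 kip/in.
r_n/Ω = (1/2.0) × 0.6 × 90 × (0.707 × 0.3125) = 5.965 kip/in → adequate.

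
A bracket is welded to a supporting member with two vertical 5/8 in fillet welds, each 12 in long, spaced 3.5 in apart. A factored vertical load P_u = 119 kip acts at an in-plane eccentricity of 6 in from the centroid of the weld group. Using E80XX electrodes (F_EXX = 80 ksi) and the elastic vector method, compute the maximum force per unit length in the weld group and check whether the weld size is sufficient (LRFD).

Total weld length L_w = 24 in. Treat welds as unit-width lines.
Polar moment about centroid: J = 2[d³/12 + d(b/2)²] = 2[12³/12 + 12×1.75²] = 361.5 in³.
Direct shear f_v = P/L_w = 119 / 24 = 4.958 kip/in (vertical).
Torsion M = P·e = 119 × 6 = 714 kip·in.
Critical point at (x, y) = (1.75, 6) from centroid. f_tx = M·y/J = 11.85 kip/in; f_ty = M·x/J = 3.456 kip/in.
Resultant f_max = √[f_tx² + (f_v + f_ty)²] = √[11.85² + (4.958 + 3.456)²] = 14.53 kip/in.
Capacity per unit length: φr_n = 0.75 × 0.6 × 80 × (0.707 × 0.625) = 15.91 kip/in.
14.53 ≤ 15.91 → adequate.

f_max ≈ 14.5 kip/in; adequate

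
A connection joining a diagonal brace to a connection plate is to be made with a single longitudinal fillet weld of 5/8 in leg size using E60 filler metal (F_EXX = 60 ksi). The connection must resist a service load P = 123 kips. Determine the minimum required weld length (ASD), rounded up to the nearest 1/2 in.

L = 15.5 in

Throat t_e = 0.707 × 0.625 = 0.4419 in.
r_n/Ω = (0.6 × 60 × 0.4419) / 2.0 = 7.954 kip/in.
L_req = P / (r_n/Ω) = 123 / 7.954 = 15.46 in total.
Round up → use L = 15.5 in.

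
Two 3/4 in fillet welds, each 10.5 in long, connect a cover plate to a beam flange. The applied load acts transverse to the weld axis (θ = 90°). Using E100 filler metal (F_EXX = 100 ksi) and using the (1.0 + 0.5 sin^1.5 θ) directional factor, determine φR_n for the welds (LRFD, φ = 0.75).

t_e = 0.707 × 0.75 = 0.5302 in; A_we = 0.5302 × 21 = 11.14 in².
Directional factor: 1.0 + 0.5 sin^1.5(90°) = 1.5.
F_nw = 0.6 × 100 × 1.5 = 90 ksi.
φR_n = 0.75 × 90 × 11.14 = 751.6 kip.

φR_n ≈ 752 kip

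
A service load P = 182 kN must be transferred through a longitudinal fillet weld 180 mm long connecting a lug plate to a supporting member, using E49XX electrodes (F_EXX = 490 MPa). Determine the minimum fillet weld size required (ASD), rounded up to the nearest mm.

Total weld length L = 180 mm.
Required throat t_e = P × Ω / (0.6 F_EXX × L) = 182 × 2.0 / (0.6 × 490 × 180 × 10⁻³) = 6.878 mm.
Required leg w = t_e / 0.707 = 9.729 mm → use 10 mm.

w = 10 mm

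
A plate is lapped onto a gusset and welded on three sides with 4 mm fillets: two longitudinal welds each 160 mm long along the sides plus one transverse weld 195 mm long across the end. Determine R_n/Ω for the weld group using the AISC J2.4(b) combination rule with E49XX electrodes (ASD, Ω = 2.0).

R_n/Ω ≈ 235 kN

E49XX → F_EXX = 490 MPa.
t_e = 0.707 × 4 = 2.828 mm.
R_nwl = 0.6 × 490 × 2.828 × 320 × 10⁻³ = 266.1 kN (longitudinal, 2 welds).
R_nwt = 0.6 × 490 × 2.828 × 195 × 10⁻³ = 162.1 kN (transverse, base value).
(i) R_nwl + R_nwt = 428.2 kN; (ii) 0.85 R_nwl + 1.5 R_nwt = 469.3 kN.
R_n = max = 469.3 kN [governs: (ii)]; R_n/Ω = 234.7 kN.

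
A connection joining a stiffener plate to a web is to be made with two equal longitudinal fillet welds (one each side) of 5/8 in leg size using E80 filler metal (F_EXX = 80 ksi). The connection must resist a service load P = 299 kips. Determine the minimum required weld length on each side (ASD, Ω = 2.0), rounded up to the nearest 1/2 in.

L = 14.5 in on each side

Throat t_e = 0.707 × 0.625 = 0.4419 in.
r_n/Ω = (0.6 × 80 × 0.4419) / 2.0 = 10.6 kip/in.
L_req = P / (r_n/Ω) = 299 / 10.6 = 28.19 in total.
Per side: 28.19 / 2 = 14.1 in.
Round up → use L = 14.5 in on each side.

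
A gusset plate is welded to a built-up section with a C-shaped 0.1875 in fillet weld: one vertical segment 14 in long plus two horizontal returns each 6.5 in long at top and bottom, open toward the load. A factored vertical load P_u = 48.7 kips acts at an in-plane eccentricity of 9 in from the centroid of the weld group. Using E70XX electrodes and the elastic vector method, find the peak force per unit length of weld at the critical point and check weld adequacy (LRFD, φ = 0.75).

E70XX → F_EXX = 70 ksi.
Total weld length L_w = 27 in. Treat welds as unit-width lines.
Centroid: x̄ = 2×6.5×3.25 / 27 = 1.565 in from the vertical weld.
Polar moment about centroid: J = I_x + I_y = [14³/12 + 2×6.5×7²] + [14×1.565² + 2(6.5³/12 + 6.5×1.685²)] = 982.6 in³.
Direct shear f_v = P/L_w = 48.7 / 27 = 1.804 kip/in (vertical).
Torsion M = P·e = 48.7 × 9 = 438.3 kip·in.
Critical point at (x, y) = (4.935, 7) from centroid. f_tx = M·y/J = 3.122 kip/in; f_ty = M·x/J = 2.201 kip/in.
Resultant f_max = √[f_tx² + (f_v + f_ty)²] = √[3.122² + (1.804 + 2.201)²] = 5.078 kip/in.
Capacity per unit length: φr_n = 0.75 × 0.6 × 70 × (0.707 × 0.1875) = 4.176 kip/in.
5.078 > 4.176 → NOT adequate.

f_max ≈ 5.08 kip/in; NOT adequate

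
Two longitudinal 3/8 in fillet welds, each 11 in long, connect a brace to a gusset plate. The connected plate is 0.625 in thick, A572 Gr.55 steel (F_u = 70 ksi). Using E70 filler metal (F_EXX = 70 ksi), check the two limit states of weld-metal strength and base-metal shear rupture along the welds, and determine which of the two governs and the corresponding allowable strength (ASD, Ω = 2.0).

t_e = 0.707 × 0.375 = 0.2651 in; L = 22 in.
Weld metal: R_n/Ω = (1/2.0) × 0.6 × 70 × 0.2651 × 22 = 122.5 kip.
Base metal (shear rupture): R_n/Ω = (1/2.0) × 0.6 × 70 × 0.625 × 22 = 288.8 kip.
Governing: weld metal.

R_n/Ω ≈ 122 kip (weld metal governs)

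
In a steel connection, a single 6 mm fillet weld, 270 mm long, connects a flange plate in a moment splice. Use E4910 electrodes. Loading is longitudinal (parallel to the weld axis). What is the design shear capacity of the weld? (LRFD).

E49XX → F_EXX = 490 MPa.
Effective throat t_e = 0.707 × 6 = 4.242 mm.
Total length L = 270 mm; A_we = 4.242 × 270 = 1145 mm².
F_nw = 0.6 F_EXX = 0.6 × 490 = 294 MPa.
φR_n = 0.75 × 294 × 1145 × 10⁻³ = 252.5 kN.

φR_n ≈ 253 kN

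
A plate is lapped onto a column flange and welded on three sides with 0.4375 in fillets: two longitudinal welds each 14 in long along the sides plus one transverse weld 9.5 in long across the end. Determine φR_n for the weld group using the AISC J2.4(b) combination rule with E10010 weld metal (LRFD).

E100XX → F_EXX = 100 ksi.
t_e = 0.707 × 0.4375 = 0.3093 in.
R_nwl = 0.6 × 100 × 0.3093 × 28 = 519.6 kip (longitudinal, 2 welds).
R_nwt = 0.6 × 100 × 0.3093 × 9.5 = 176.3 kip (transverse, base value).
(i) R_nwl + R_nwt = 696 kip; (ii) 0.85 R_nwl + 1.5 R_nwt = 706.2 kip.
R_n = max = 706.2 kip [governs: (ii)]; φR_n = 529.6 kip.

φR_n ≈ 530 kip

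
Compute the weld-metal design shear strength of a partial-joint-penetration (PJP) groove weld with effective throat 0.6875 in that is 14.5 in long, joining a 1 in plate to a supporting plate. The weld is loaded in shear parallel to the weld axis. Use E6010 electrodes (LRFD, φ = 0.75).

φR_n ≈ 269 kips

E60XX → F_EXX = 60 ksi.
Effective throat (given) t_e = 0.6875 in.
A_we = 0.6875 × 14.5 = 9.969 in².
F_nw = 0.6 F_EXX = 36 ksi.
φR_n = 0.75 × 36 × 9.969 = 269.2 kips.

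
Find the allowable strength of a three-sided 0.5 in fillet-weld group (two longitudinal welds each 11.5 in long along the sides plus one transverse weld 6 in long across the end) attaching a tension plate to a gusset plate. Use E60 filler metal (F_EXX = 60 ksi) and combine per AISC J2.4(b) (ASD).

R_n/Ω ≈ 185 kip

t_e = 0.707 × 0.5 = 0.3535 in.
R_nwl = 0.6 × 60 × 0.3535 × 23 = 292.7 kip (longitudinal, 2 welds).
R_nwt = 0.6 × 60 × 0.3535 × 6 = 76.36 kip (transverse, base value).
(i) R_nwl + R_nwt = 369.1 kip; (ii) 0.85 R_nwl + 1.5 R_nwt = 363.3 kip.
R_n = max = 369.1 kip [governs: (i)]; R_n/Ω = 184.5 kip.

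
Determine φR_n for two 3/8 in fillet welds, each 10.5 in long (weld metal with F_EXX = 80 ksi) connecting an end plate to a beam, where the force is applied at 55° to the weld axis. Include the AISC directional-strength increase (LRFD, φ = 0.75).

φR_n ≈ 275 kips

t_e = 0.707 × 0.375 = 0.2651 in; A_we = 0.2651 × 21 = 5.568 in².
Directional factor: 1.0 + 0.5 sin^1.5(55°) = 1.371.
F_nw = 0.6 × 80 × 1.371 = 65.79 ksi.
φR_n = 0.75 × 65.79 × 5.568 = 274.7 kips.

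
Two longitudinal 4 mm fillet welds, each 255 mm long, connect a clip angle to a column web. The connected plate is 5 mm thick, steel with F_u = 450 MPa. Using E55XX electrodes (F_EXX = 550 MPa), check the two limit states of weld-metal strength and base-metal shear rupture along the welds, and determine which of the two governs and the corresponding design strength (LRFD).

φR_n ≈ 357 kN (weld metal governs)

t_e = 0.707 × 4 = 2.828 mm; L = 510 mm.
Weld metal: φR_n = 0.75 × 0.6 × 550 × 2.828 × 510 × 10⁻³ = 357 kN.
Base metal (shear rupture): φR_n = 0.75 × 0.6 × 450 × 5 × 510 × 10⁻³ = 516.4 kN.
Governing: weld metal.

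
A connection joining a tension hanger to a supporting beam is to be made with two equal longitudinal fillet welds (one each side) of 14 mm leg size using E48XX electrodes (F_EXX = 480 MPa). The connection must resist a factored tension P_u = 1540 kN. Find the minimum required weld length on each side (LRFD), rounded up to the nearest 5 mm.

L = 365 mm on each side

Throat t_e = 0.707 × 14 = 9.898 mm.
φr_n = 0.75 × 0.6 × 480 × 9.898 × 10⁻³ = 2.138 kN/mm.
L_req = P_u / φr_n = 1540 / 2.138 = 720.3 mm total.
Per side: 720.3 / 2 = 360.2 mm.
Round up → use L = 365 mm on each side.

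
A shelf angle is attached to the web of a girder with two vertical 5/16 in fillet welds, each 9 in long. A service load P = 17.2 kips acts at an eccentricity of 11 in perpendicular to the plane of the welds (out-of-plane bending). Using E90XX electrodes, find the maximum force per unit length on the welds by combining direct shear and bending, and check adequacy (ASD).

E90XX → F_EXX = 90 ksi.
L_w = 2 × 9 = 18 in; section modulus (unit throat) S = 2 × L²/6 = 27 in².
Direct shear f_v = P/L_w = 17.2/18 = 0.9556 kip/in.
Moment M = P × e = 17.2 × 11 = 189.2 kip·in; bending f_b = M/S = 7.007 kip/in.
f_max = √(f_v² + f_b²) = √(0.9556² + 7.007²) = 7.072 kip/in.
r_n/Ω = (1/2.0) × 0.6 × 90 × (0.707 × 0.3125) = 5.965 kip/in → NOT adequate.

f_max ≈ 7.07 kip/in; NOT adequate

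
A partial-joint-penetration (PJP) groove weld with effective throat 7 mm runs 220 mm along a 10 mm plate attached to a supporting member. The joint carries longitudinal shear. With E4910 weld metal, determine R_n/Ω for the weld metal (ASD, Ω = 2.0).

R_n/Ω ≈ 226 kN

E49XX → F_EXX = 490 MPa.
Effective throat (given) t_e = 7 mm.
A_we = 7 × 220 = 1540 mm².
F_nw = 0.6 F_EXX = 294 MPa.
R_n/Ω = (294 × 1540) / 2.0 × 10⁻³ = 226.4 kN.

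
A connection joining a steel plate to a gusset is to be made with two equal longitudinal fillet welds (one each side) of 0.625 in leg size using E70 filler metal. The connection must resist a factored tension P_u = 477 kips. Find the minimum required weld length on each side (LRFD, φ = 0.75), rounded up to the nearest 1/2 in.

L = 17.5 in on each side

E70XX → F_EXX = 70 ksi.
Throat t_e = 0.707 × 0.625 = 0.4419 in.
φr_n = 0.75 × 0.6 × 70 × 0.4419 = 13.92 kips/in.
L_req = P_u / φr_n = 477 / 13.92 = 34.27 in total.
Per side: 34.27 / 2 = 17.13 in.
Round up → use L = 17.5 in on each side.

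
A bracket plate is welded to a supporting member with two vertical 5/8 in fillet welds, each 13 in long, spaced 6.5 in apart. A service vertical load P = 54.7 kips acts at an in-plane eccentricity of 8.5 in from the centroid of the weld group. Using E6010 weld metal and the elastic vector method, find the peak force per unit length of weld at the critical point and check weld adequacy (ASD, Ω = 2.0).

f_max ≈ 6.49 kip/in; adequate

E60XX → F_EXX = 60 ksi.
Total weld length L_w = 26 in. Treat welds as unit-width lines.
Polar moment about centroid: J = 2[d³/12 + d(b/2)²] = 2[13³/12 + 13×3.25²] = 640.8 in³.
Direct shear f_v = P/L_w = 54.7 / 26 = 2.104 kip/in (vertical).
Torsion M = P·e = 54.7 × 8.5 = 464.95 kip·in.
Critical point at (x, y) = (3.25, 6.5) from centroid. f_tx = M·y/J = 4.716 kip/in; f_ty = M·x/J = 2.358 kip/in.
Resultant f_max = √[f_tx² + (f_v + f_ty)²] = √[4.716² + (2.104 + 2.358)²] = 6.493 kip/in.
Capacity per unit length: r_n/Ω = (1/2.0) × 0.6 × 60 × (0.707 × 0.625) = 7.954 kip/in.
6.493 ≤ 7.954 → adequate.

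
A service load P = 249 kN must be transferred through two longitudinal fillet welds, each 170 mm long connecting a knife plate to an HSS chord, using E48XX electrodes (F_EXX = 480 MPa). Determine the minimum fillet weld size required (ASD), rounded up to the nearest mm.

Total weld length L = 340 mm.
Required throat t_e = P × Ω / (0.6 F_EXX × L) = 249 × 2.0 / (0.6 × 480 × 340 × 10⁻³) = 5.086 mm.
Required leg w = t_e / 0.707 = 7.193 mm → use 8 mm.

w = 8 mm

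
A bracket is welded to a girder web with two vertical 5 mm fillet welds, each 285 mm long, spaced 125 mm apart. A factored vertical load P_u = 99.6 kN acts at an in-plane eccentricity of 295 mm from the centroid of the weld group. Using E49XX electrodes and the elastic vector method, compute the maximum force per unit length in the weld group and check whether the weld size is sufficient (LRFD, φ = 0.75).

E49XX → F_EXX = 490 MPa.
Total weld length L_w = 570 mm. Treat welds as unit-width lines.
Polar moment about centroid: J = 2[d³/12 + d(b/2)²] = 2[285³/12 + 285×62.5²] = 6085000 mm³.
Direct shear f_v = P/L_w = 99.6×10³ / 570 = 174.7 N/mm (vertical).
Torsion M = P·e = 99.6×10³ × 295 = 29382000 N·mm.
Critical point at (x, y) = (62.5, 142.5) from centroid. f_tx = M·y/J = 688.1 N/mm; f_ty = M·x/J = 301.8 N/mm.
Resultant f_max = √[f_tx² + (f_v + f_ty)²] = √[688.1² + (174.7 + 301.8)²] = 837 N/mm.
Capacity per unit length: φr_n = 0.75 × 0.6 × 490 × (0.707 × 5) = 779.5 N/mm.
837 > 779.5 → NOT adequate.

f_max ≈ 837 N/mm; NOT adequate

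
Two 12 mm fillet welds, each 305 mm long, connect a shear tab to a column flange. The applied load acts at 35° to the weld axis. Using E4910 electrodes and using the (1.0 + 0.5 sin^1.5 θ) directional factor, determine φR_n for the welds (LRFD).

E49XX → F_EXX = 490 MPa.
t_e = 0.707 × 12 = 8.484 mm; A_we = 8.484 × 610 = 5175 mm².
Directional factor: 1.0 + 0.5 sin^1.5(35°) = 1.217.
F_nw = 0.6 × 490 × 1.217 = 357.9 MPa.
φR_n = 0.75 × 357.9 × 5175 × 10⁻³ = 1389 kN.

φR_n ≈ 1390 kN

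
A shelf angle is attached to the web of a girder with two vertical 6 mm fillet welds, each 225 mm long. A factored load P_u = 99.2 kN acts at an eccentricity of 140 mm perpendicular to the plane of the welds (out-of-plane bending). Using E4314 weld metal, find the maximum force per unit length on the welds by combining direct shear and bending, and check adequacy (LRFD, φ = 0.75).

E43XX → F_EXX = 430 MPa.
L_w = 2 × 225 = 450 mm; section modulus (unit throat) S = 2 × L²/6 = 16880 mm².
Direct shear f_v = P/L_w = 99.2×10³/450 = 220.4 N/mm.
Moment M = P × e = 99.2×10³ × 140 = 13888000 N·mm; bending f_b = M/S = 823 N/mm.
f_max = √(f_v² + f_b²) = √(220.4² + 823²) = 852 N/mm.
φr_n = 0.75 × 0.6 × 430 × (0.707 × 6) = 820.8 N/mm → NOT adequate.

f_max ≈ 852 N/mm; NOT adequate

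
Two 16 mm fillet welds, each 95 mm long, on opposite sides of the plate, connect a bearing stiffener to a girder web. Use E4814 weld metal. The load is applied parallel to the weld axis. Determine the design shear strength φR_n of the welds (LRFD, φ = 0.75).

E48XX → F_EXX = 480 MPa.
Effective throat t_e = 0.707 × 16 = 11.31 mm.
Total length L = 190 mm; A_we = 11.31 × 190 = 2149 mm².
F_nw = 0.6 F_EXX = 0.6 × 480 = 288 MPa.
φR_n = 0.75 × 288 × 2149 × 10⁻³ = 464.2 kN.

φR_n ≈ 464 kN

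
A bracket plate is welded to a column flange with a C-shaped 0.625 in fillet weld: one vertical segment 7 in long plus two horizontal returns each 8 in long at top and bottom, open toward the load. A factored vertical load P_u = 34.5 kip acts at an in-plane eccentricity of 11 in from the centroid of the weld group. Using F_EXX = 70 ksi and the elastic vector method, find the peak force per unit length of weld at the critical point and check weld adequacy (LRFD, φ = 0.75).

f_max ≈ 7.44 kip/in; adequate

Total weld length L_w = 23 in. Treat welds as unit-width lines.
Centroid: x̄ = 2×8×4 / 23 = 2.783 in from the vertical weld.
Polar moment about centroid: J = I_x + I_y = [7³/12 + 2×8×3.5²] + [7×2.783² + 2(8³/12 + 8×1.217²)] = 387.8 in³.
Direct shear f_v = P/L_w = 34.5 / 23 = 1.5 kip/in (vertical).
Torsion M = P·e = 34.5 × 11 = 379.5 kip·in.
Critical point at (x, y) = (5.217, 3.5) from centroid. f_tx = M·y/J = 3.425 kip/in; f_ty = M·x/J = 5.105 kip/in.
Resultant f_max = √[f_tx² + (f_v + f_ty)²] = √[3.425² + (1.5 + 5.105)²] = 7.44 kip/in.
Capacity per unit length: φr_n = 0.75 × 0.6 × 70 × (0.707 × 0.625) = 13.92 kip/in.
7.44 ≤ 13.92 → adequate.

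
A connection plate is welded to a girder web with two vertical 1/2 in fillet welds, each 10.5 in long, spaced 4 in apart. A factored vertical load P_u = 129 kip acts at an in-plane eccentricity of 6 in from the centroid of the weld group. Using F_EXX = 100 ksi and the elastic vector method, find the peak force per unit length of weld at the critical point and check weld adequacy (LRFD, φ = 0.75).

f_max ≈ 18.8 kip/in; NOT adequate

Total weld length L_w = 21 in. Treat welds as unit-width lines.
Polar moment about centroid: J = 2[d³/12 + d(b/2)²] = 2[10.5³/12 + 10.5×2²] = 276.9 in³.
Direct shear f_v = P/L_w = 129 / 21 = 6.143 kip/in (vertical).
Torsion M = P·e = 129 × 6 = 774 kip·in.
Critical point at (x, y) = (2, 5.25) from centroid. f_tx = M·y/J = 14.67 kip/in; f_ty = M·x/J = 5.59 kip/in.
Resultant f_max = √[f_tx² + (f_v + f_ty)²] = √[14.67² + (6.143 + 5.59)²] = 18.79 kip/in.
Capacity per unit length: φr_n = 0.75 × 0.6 × 100 × (0.707 × 0.5) = 15.91 kip/in.
18.79 > 15.91 → NOT adequate.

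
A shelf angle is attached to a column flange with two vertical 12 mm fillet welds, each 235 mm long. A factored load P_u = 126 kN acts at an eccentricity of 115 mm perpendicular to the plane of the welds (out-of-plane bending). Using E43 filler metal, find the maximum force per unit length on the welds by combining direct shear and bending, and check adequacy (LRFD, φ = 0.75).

E43XX → F_EXX = 430 MPa.
L_w = 2 × 235 = 470 mm; section modulus (unit throat) S = 2 × L²/6 = 18410 mm².
Direct shear f_v = P/L_w = 126×10³/470 = 268.1 N/mm.
Moment M = P × e = 126×10³ × 115 = 14490000 N·mm; bending f_b = M/S = 787.1 N/mm.
f_max = √(f_v² + f_b²) = √(268.1² + 787.1²) = 831.5 N/mm.
φr_n = 0.75 × 0.6 × 430 × (0.707 × 12) = 1642 N/mm → adequate.

f_max ≈ 832 N/mm; adequate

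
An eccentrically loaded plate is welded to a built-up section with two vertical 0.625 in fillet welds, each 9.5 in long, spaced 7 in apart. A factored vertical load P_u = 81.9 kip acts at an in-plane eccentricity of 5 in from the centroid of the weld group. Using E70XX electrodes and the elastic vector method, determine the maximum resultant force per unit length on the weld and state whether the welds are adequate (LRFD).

E70XX → F_EXX = 70 ksi.
Total weld length L_w = 19 in. Treat welds as unit-width lines.
Polar moment about centroid: J = 2[d³/12 + d(b/2)²] = 2[9.5³/12 + 9.5×3.5²] = 375.6 in³.
Direct shear f_v = P/L_w = 81.9 / 19 = 4.311 kip/in (vertical).
Torsion M = P·e = 81.9 × 5 = 409.5 kip·in.
Critical point at (x, y) = (3.5, 4.75) from centroid. f_tx = M·y/J = 5.178 kip/in; f_ty = M·x/J = 3.815 kip/in.
Resultant f_max = √[f_tx² + (f_v + f_ty)²] = √[5.178² + (4.311 + 3.815)²] = 9.636 kip/in.
Capacity per unit length: φr_n = 0.75 × 0.6 × 70 × (0.707 × 0.625) = 13.92 kip/in.
9.636 ≤ 13.92 → adequate.

f_max ≈ 9.64 kip/in; adequate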